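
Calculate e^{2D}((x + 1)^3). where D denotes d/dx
x^{3} + 9 x^{2} + 27 x + 27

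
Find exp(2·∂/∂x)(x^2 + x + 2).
x^{2} + 5 x + 8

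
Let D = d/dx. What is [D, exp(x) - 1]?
e^{x}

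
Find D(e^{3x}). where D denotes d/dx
3 e^{3 x}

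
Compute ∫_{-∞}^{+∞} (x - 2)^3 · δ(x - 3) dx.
1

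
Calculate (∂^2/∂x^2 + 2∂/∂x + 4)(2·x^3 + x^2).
8 x^{3} + 16 x^{2} + 16 x + 2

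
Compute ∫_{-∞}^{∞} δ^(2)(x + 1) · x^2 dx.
2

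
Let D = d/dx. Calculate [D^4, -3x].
-12D^{3}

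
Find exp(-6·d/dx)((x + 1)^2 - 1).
x^{2} - 10 x + 24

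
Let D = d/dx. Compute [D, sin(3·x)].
3 \cos{\left(3 x \right)}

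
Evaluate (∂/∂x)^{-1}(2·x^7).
\frac{x^{8}}{4}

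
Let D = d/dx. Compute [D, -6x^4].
- 24 x^{3}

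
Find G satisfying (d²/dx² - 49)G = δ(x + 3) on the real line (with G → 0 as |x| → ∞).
-\frac{e^{-7|x + 3|}}{14}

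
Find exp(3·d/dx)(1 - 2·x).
- 2 x - 5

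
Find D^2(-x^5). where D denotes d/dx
- 20 x^{3}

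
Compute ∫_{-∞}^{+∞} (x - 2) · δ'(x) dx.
-1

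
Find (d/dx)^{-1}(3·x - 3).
\frac{3 x^{2}}{2} - 3 x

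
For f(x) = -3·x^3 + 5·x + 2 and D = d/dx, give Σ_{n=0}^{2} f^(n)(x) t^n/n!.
- 9 t^{2} x - t \left(9 x^{2} - 5\right) - 3 x^{3} + 5 x + 2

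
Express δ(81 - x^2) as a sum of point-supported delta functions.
\frac{\delta(x - 9) + \delta(x + 9)}{18}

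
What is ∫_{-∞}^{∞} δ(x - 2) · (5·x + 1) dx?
11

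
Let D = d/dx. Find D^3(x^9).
504 x^{6}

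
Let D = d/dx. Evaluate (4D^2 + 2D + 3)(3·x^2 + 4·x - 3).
9 x^{2} + 24 x + 23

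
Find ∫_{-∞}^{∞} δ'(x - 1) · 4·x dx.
-4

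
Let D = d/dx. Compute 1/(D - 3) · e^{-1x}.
- \frac{e^{- x}}{4}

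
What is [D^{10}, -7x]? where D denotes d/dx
-70D^{9}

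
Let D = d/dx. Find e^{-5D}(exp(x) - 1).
e^{x - 5} - 1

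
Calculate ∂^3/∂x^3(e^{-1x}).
- e^{- x}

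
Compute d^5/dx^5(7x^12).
665280 x^{7}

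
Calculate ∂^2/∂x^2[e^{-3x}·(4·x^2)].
4 \left(9 x^{2} - 12 x + 2\right) e^{- 3 x}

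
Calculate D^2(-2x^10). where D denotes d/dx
- 180 x^{8}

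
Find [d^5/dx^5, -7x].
-35\frac{d^{4}}{dx^{4}}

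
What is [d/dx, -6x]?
-6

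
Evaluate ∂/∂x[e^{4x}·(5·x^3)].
x^{2} \left(20 x + 15\right) e^{4 x}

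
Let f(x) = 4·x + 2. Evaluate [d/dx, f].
4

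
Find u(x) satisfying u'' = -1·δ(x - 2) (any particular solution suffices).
-\frac{|x - 2|}{2}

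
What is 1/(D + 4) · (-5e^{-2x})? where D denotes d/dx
- \frac{5 e^{- 2 x}}{2}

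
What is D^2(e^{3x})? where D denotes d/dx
9 e^{3 x}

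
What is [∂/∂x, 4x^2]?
8 x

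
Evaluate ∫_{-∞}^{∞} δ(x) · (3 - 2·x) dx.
3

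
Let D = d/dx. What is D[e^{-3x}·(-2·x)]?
2 \left(3 x - 1\right) e^{- 3 x}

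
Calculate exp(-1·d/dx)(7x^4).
7 x^{4} - 28 x^{3} + 42 x^{2} - 28 x + 7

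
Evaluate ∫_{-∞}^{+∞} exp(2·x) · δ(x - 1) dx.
e^{2}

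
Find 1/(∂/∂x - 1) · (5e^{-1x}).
- \frac{5 e^{- x}}{2}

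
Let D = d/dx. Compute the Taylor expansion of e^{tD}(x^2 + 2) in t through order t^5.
t^{2} + 2 t x + x^{2} + 2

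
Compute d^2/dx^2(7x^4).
84 x^{2}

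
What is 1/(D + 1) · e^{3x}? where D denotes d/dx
\frac{e^{3 x}}{4}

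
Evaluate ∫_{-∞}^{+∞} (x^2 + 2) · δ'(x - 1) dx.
-2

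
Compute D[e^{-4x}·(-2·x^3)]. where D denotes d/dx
x^{2} \left(8 x - 6\right) e^{- 4 x}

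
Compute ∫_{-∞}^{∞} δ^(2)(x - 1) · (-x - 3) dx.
0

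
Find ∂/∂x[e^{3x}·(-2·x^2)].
2 x \left(- 3 x - 2\right) e^{3 x}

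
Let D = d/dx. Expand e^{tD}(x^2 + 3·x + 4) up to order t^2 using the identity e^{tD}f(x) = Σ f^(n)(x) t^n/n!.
t^{2} + t \left(2 x + 3\right) + x^{2} + 3 x + 4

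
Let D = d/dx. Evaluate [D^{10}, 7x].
70D^{9}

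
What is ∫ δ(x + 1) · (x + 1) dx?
0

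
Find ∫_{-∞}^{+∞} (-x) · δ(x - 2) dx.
-2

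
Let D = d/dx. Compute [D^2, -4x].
-8D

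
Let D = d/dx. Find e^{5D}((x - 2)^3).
x^{3} + 9 x^{2} + 27 x + 27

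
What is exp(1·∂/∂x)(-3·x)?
- 3 x - 3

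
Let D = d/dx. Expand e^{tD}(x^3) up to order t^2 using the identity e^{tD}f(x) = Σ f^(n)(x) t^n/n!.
x \left(3 t^{2} + 3 t x + x^{2}\right)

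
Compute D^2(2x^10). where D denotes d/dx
180 x^{8}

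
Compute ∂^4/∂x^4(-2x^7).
- 1680 x^{3}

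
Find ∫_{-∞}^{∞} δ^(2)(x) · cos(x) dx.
-1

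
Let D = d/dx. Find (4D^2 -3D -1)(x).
- x - 3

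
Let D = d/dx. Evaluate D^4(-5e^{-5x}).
- 3125 e^{- 5 x}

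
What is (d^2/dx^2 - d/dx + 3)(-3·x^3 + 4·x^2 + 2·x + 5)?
- 9 x^{3} + 21 x^{2} - 20 x + 21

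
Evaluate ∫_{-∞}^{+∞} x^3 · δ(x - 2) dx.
8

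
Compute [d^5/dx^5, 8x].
40\frac{d^{4}}{dx^{4}}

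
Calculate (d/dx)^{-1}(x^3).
\frac{x^{4}}{4}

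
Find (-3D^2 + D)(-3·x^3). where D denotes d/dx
9 x \left(6 - x\right)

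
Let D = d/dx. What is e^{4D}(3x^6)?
3 x^{6} + 72 x^{5} + 720 x^{4} + 3840 x^{3} + 11520 x^{2} + 18432 x + 12288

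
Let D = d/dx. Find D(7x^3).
21 x^{2}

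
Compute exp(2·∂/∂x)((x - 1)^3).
x^{3} + 3 x^{2} + 3 x + 1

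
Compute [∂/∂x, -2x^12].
- 24 x^{11}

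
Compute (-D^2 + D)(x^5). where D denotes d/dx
5 x^{3} \left(x - 4\right)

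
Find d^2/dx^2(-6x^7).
- 252 x^{5}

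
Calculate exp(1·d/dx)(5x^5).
5 x^{5} + 25 x^{4} + 50 x^{3} + 50 x^{2} + 25 x + 5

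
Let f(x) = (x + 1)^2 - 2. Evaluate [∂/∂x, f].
2 x + 2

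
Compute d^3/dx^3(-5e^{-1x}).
5 e^{- x}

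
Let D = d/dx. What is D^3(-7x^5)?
- 420 x^{2}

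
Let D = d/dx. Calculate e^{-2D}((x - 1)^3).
x^{3} - 9 x^{2} + 27 x - 27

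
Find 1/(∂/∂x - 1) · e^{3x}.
\frac{e^{3 x}}{2}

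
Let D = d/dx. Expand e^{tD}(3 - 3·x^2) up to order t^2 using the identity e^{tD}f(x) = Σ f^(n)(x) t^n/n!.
- 3 t^{2} - 6 t x - 3 x^{2} + 3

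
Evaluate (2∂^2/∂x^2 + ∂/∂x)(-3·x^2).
- 6 x - 12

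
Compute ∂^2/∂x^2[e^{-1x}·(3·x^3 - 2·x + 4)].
\left(3 x^{3} - 18 x^{2} + 16 x + 8\right) e^{- x}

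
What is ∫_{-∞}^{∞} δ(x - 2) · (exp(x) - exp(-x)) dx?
2 \sinh{\left(2 \right)}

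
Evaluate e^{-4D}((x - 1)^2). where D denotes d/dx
x^{2} - 10 x + 25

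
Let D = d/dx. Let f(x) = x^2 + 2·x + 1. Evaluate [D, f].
2 x + 2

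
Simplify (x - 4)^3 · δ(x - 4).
0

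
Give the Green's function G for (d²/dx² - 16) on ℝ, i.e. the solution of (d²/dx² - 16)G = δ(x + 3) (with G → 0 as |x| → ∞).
-\frac{e^{-4|x + 3|}}{8}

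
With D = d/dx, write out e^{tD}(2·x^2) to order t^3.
2 t^{2} + 4 t x + 2 x^{2}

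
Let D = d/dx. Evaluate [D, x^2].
2 x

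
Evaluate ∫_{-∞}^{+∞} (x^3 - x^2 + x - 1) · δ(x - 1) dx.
0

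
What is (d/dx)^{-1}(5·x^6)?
\frac{5 x^{7}}{7}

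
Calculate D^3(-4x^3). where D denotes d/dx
-24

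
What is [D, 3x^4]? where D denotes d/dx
12 x^{3}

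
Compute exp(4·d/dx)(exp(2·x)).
e^{2 x + 8}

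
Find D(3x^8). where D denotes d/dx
24 x^{7}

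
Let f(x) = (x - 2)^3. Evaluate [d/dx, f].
3 \left(x - 2\right)^{2}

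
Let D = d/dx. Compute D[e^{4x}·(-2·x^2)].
4 x \left(- 2 x - 1\right) e^{4 x}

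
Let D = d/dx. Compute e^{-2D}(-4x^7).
- 4 x^{7} + 56 x^{6} - 336 x^{5} + 1120 x^{4} - 2240 x^{3} + 2688 x^{2} - 1792 x + 512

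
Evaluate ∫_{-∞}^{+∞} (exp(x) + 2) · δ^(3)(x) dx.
-1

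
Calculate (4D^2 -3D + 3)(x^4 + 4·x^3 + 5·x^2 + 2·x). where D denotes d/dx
3 x^{4} + 27 x^{2} + 72 x + 34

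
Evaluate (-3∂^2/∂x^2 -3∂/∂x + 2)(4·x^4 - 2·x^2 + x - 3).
8 x^{4} - 48 x^{3} - 148 x^{2} + 14 x + 3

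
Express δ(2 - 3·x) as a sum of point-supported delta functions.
\frac{\delta(x - 2/3)}{3}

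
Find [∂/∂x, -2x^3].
- 6 x^{2}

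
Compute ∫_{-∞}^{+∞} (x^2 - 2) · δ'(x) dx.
0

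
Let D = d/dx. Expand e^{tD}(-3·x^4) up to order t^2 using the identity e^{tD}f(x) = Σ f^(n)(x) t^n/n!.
3 x^{2} \left(- 6 t^{2} - 4 t x - x^{2}\right)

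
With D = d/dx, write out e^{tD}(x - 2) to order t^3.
t + x - 2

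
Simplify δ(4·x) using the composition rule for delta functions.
\frac{\delta(x)}{4}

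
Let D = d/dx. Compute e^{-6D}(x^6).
x^{6} - 36 x^{5} + 540 x^{4} - 4320 x^{3} + 19440 x^{2} - 46656 x + 46656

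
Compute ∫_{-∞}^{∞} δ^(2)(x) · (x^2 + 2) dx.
2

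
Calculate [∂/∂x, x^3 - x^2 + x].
3 x^{2} - 2 x + 1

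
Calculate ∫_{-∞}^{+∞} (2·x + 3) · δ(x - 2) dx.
7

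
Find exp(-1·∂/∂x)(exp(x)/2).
\frac{e^{x - 1}}{2}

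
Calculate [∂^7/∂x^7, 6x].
42\frac{d^{6}}{dx^{6}}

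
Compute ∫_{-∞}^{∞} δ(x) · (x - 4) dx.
-4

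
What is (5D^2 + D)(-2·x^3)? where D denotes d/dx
6 x \left(- x - 10\right)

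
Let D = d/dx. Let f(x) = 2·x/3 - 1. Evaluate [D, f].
\frac{2}{3}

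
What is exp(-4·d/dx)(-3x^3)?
- 3 x^{3} + 36 x^{2} - 144 x + 192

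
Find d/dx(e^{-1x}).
- e^{- x}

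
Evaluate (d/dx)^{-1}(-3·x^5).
- \frac{x^{6}}{2}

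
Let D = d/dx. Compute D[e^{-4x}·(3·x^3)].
x^{2} \left(9 - 12 x\right) e^{- 4 x}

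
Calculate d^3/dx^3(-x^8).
- 336 x^{5}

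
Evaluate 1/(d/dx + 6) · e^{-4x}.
\frac{e^{- 4 x}}{2}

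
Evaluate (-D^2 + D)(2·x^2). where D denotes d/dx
4 x - 4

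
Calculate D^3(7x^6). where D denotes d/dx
840 x^{3}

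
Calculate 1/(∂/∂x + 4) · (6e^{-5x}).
- 6 e^{- 5 x}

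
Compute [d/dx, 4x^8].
32 x^{7}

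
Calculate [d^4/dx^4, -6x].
-24\frac{d^{3}}{dx^{3}}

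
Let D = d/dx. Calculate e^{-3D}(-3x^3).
- 3 x^{3} + 27 x^{2} - 81 x + 81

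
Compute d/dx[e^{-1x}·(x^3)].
x^{2} \left(3 - x\right) e^{- x}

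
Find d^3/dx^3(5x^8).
1680 x^{5}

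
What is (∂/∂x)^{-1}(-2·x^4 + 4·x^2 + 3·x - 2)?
- \frac{2 x^{5}}{5} + \frac{4 x^{3}}{3} + \frac{3 x^{2}}{2} - 2 x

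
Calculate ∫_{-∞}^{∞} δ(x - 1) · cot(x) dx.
\cot{\left(1 \right)}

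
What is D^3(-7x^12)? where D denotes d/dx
- 9240 x^{9}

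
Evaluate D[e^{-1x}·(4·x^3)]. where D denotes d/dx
4 x^{2} \left(3 - x\right) e^{- x}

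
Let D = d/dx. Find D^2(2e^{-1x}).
2 e^{- x}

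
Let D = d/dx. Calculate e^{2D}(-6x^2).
- 6 x^{2} - 24 x - 24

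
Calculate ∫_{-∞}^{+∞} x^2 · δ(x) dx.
0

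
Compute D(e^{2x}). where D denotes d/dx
2 e^{2 x}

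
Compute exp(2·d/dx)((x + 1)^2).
x^{2} + 6 x + 9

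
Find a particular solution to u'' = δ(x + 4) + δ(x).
\frac{|x + 4|}{2} + \frac{|x|}{2}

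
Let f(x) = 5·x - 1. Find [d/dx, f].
5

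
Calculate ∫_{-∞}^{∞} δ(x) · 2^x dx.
1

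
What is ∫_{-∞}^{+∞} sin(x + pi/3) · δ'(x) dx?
- \frac{1}{2}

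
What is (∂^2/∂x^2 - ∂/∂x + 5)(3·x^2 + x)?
15 x^{2} - x + 5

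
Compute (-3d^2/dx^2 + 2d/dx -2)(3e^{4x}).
- 126 e^{4 x}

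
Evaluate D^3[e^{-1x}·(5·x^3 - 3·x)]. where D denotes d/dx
\left(- 5 x^{3} + 45 x^{2} - 87 x + 21\right) e^{- x}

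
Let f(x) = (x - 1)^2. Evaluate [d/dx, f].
2 x - 2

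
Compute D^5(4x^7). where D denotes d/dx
10080 x^{2}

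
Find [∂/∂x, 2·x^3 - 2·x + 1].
6 x^{2} - 2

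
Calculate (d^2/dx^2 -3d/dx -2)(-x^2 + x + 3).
2 x^{2} + 4 x - 11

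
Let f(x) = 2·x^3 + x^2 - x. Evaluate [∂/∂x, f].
6 x^{2} + 2 x - 1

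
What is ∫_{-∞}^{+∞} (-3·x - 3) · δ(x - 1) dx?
-6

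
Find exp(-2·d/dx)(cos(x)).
\cos{\left(x - 2 \right)}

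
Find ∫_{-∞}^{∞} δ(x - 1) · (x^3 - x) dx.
0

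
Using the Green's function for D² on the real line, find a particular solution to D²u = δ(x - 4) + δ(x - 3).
\frac{|x - 4|}{2} + \frac{|x - 3|}{2}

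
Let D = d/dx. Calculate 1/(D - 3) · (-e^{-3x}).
\frac{e^{- 3 x}}{6}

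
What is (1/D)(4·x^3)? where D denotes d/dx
x^{4}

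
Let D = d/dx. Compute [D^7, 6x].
42D^{6}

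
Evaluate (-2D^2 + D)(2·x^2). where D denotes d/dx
4 x - 8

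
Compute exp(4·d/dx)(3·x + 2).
3 x + 14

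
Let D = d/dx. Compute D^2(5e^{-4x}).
80 e^{- 4 x}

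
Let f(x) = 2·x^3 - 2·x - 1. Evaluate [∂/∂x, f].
6 x^{2} - 2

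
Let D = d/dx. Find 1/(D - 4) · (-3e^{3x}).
3 e^{3 x}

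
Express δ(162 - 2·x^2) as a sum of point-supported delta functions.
\frac{\delta(x - 9) + \delta(x + 9)}{36}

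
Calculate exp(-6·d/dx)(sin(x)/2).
\frac{\sin{\left(x - 6 \right)}}{2}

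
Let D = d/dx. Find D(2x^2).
4 x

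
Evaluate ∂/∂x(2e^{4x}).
8 e^{4 x}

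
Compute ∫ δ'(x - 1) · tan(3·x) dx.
- \frac{3}{\cos^{2}{\left(3 \right)}}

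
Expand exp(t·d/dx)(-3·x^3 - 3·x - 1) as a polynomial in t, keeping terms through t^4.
- 3 t^{3} - 9 t^{2} x - 3 t \left(3 x^{2} + 1\right) - 3 x^{3} - 3 x - 1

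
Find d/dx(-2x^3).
- 6 x^{2}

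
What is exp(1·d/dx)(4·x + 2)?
4 x + 6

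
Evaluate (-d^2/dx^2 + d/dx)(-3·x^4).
12 x^{2} \left(3 - x\right)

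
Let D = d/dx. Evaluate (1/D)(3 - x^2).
- \frac{x^{3}}{3} + 3 x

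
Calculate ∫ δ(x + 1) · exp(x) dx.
e^{-1}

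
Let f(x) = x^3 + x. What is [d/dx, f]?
3 x^{2} + 1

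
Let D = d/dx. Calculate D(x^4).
4 x^{3}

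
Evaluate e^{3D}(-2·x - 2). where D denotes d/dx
- 2 x - 8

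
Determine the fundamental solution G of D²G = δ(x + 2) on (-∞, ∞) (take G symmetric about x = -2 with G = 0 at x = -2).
\frac{|x + 2|}{2}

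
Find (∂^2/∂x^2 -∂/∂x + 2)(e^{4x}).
14 e^{4 x}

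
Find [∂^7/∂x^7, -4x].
-28\frac{d^{6}}{dx^{6}}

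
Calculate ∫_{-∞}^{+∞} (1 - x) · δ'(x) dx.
1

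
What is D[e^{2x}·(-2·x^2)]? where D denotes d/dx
4 x \left(- x - 1\right) e^{2 x}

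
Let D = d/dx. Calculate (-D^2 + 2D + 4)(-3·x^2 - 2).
- 12 x^{2} - 12 x - 2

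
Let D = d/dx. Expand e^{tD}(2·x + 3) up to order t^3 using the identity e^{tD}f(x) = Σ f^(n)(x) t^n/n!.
2 t + 2 x + 3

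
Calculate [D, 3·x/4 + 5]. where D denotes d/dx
\frac{3}{4}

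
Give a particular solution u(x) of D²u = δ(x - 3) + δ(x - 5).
\frac{|x - 3|}{2} + \frac{|x - 5|}{2}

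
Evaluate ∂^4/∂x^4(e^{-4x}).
256 e^{- 4 x}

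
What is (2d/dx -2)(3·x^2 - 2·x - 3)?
- 6 x^{2} + 16 x + 2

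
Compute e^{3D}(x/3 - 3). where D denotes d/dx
\frac{x}{3} - 2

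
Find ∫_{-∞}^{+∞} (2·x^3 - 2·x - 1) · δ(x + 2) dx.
-13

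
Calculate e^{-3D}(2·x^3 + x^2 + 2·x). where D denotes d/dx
2 x^{3} - 17 x^{2} + 50 x - 51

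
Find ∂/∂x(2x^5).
10 x^{4}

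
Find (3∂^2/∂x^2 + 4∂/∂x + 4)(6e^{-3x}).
114 e^{- 3 x}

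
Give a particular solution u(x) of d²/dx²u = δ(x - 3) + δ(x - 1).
\frac{|x - 3|}{2} + \frac{|x - 1|}{2}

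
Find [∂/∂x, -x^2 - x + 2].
- 2 x - 1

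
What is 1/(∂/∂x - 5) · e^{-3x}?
- \frac{e^{- 3 x}}{8}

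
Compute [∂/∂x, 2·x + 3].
2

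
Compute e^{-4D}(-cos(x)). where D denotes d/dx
- \cos{\left(x - 4 \right)}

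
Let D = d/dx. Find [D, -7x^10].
- 70 x^{9}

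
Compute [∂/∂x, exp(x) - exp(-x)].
2 \cosh{\left(x \right)}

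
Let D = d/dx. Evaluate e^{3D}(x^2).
x^{2} + 6 x + 9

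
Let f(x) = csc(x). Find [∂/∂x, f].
- \cot{\left(x \right)} \csc{\left(x \right)}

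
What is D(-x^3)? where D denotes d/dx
- 3 x^{2}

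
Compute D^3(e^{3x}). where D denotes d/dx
27 e^{3 x}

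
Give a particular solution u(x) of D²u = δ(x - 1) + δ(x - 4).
\frac{|x - 1|}{2} + \frac{|x - 4|}{2}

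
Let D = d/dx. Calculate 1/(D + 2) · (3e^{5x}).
\frac{3 e^{5 x}}{7}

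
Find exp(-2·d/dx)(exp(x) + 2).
e^{x - 2} + 2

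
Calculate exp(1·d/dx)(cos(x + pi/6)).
\cos{\left(x + \frac{\pi}{6} + 1 \right)}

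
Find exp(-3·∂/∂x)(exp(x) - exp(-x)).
- e^{3 - x} + e^{x - 3}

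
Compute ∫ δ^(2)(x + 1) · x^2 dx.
2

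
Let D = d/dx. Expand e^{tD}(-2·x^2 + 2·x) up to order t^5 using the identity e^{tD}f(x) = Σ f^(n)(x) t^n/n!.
- 2 t^{2} - 2 t \left(2 x - 1\right) - 2 x^{2} + 2 x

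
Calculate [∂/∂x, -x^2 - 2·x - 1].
- 2 x - 2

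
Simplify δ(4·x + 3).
\frac{\delta(x + 3/4)}{4}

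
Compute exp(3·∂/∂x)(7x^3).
7 x^{3} + 63 x^{2} + 189 x + 189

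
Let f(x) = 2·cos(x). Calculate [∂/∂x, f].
- 2 \sin{\left(x \right)}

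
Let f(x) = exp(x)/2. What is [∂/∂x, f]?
\frac{e^{x}}{2}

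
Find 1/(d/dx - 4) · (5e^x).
- \frac{5 e^{x}}{3}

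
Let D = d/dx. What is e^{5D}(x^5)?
x^{5} + 25 x^{4} + 250 x^{3} + 1250 x^{2} + 3125 x + 3125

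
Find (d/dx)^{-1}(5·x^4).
x^{5}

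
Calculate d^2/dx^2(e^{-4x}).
16 e^{- 4 x}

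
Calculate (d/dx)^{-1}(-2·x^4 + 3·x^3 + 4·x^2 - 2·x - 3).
- \frac{2 x^{5}}{5} + \frac{3 x^{4}}{4} + \frac{4 x^{3}}{3} - x^{2} - 3 x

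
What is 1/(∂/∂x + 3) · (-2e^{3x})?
- \frac{e^{3 x}}{3}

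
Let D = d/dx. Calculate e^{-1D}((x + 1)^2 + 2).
x^{2} + 2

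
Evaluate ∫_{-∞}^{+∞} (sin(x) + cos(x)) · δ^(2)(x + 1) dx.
- \cos{\left(1 \right)} + \sin{\left(1 \right)}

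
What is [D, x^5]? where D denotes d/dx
5 x^{4}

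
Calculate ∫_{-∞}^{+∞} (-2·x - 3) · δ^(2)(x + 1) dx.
0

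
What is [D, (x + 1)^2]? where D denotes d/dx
2 x + 2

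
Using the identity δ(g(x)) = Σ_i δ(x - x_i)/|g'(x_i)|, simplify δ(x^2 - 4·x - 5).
\frac{\delta(x + 1) + \delta(x - 5)}{6}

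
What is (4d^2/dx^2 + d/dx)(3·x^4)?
12 x^{2} \left(x + 12\right)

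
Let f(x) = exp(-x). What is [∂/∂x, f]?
- e^{- x}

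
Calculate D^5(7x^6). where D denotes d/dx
5040 x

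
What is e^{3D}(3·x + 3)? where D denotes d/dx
3 x + 12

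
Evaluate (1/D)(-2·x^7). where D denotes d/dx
- \frac{x^{8}}{4}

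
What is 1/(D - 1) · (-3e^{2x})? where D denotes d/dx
- 3 e^{2 x}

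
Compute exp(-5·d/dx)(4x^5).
4 x^{5} - 100 x^{4} + 1000 x^{3} - 5000 x^{2} + 12500 x - 12500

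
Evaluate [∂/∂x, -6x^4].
- 24 x^{3}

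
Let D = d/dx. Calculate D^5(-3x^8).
- 20160 x^{3}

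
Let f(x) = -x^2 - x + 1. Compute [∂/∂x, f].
- 2 x - 1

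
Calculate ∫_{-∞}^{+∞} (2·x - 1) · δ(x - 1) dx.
1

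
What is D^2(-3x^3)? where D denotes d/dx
- 18 x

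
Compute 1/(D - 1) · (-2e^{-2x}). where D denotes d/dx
\frac{2 e^{- 2 x}}{3}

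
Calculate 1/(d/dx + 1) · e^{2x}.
\frac{e^{2 x}}{3}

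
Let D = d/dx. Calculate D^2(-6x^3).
- 36 x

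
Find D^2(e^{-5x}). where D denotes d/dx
25 e^{- 5 x}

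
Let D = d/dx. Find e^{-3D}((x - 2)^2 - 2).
x^{2} - 10 x + 23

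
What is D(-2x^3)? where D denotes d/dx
- 6 x^{2}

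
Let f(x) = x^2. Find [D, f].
2 x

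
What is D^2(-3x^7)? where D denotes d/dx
- 126 x^{5}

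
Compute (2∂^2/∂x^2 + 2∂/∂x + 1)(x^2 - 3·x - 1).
x^{2} + x - 3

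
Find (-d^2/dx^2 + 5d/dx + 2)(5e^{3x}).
40 e^{3 x}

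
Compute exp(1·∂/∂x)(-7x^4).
- 7 x^{4} - 28 x^{3} - 42 x^{2} - 28 x - 7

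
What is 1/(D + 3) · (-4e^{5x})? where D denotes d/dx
- \frac{e^{5 x}}{2}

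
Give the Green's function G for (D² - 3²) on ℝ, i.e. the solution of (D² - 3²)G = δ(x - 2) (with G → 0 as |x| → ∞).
-\frac{e^{-3|x - 2|}}{6}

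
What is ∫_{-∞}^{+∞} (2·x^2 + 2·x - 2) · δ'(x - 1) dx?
-6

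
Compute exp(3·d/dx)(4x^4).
4 x^{4} + 48 x^{3} + 216 x^{2} + 432 x + 324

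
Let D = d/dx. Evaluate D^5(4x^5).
480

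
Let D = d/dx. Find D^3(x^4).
24 x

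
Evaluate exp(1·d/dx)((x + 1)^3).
x^{3} + 6 x^{2} + 12 x + 8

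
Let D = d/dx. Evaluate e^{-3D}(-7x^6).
- 7 x^{6} + 126 x^{5} - 945 x^{4} + 3780 x^{3} - 8505 x^{2} + 10206 x - 5103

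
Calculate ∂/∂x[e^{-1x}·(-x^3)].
x^{2} \left(x - 3\right) e^{- x}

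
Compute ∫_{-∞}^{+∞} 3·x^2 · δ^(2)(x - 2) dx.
6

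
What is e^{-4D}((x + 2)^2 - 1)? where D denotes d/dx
x^{2} - 4 x + 3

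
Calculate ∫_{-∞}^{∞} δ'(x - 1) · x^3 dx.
-3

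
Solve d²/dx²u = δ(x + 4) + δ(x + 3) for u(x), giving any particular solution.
\frac{|x + 4|}{2} + \frac{|x + 3|}{2}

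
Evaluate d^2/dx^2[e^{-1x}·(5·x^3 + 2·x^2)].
\left(5 x^{3} - 28 x^{2} + 22 x + 4\right) e^{- x}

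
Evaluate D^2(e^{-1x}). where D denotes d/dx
e^{- x}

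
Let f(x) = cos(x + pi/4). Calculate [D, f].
- \sin{\left(x + \frac{\pi}{4} \right)}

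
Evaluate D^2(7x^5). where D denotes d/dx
140 x^{3}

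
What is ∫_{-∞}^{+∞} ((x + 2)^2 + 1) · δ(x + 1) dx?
2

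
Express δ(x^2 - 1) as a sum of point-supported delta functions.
\frac{\delta(x - 1) + \delta(x + 1)}{2}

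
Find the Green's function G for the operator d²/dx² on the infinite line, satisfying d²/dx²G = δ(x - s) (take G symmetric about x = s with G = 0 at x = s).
\frac{|x - s|}{2}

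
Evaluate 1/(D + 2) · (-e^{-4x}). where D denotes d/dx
\frac{e^{- 4 x}}{2}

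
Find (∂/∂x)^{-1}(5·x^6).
\frac{5 x^{7}}{7}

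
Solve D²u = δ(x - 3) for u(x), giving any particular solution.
\frac{|x - 3|}{2}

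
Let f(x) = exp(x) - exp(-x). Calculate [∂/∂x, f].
2 \cosh{\left(x \right)}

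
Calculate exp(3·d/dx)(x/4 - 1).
\frac{x}{4} - \frac{1}{4}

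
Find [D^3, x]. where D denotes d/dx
3D^{2}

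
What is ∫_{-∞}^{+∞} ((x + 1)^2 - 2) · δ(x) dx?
-1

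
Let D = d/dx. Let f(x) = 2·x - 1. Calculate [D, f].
2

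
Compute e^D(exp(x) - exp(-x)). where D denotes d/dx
2 \sinh{\left(x + 1 \right)}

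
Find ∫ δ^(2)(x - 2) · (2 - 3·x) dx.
0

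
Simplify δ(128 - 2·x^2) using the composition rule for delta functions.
\frac{\delta(x - 8) + \delta(x + 8)}{32}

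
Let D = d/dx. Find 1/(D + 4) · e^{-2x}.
\frac{e^{- 2 x}}{2}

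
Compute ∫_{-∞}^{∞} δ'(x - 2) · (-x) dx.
1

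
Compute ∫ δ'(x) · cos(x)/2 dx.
0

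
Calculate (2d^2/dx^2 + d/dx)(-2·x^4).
8 x^{2} \left(- x - 6\right)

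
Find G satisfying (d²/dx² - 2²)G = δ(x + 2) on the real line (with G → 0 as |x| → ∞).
-\frac{e^{-2|x + 2|}}{4}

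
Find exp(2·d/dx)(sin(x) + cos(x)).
\sqrt{2} \sin{\left(x + \frac{\pi}{4} + 2 \right)}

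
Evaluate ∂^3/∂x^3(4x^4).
96 x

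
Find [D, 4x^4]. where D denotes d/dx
16 x^{3}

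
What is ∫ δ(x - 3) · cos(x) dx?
\cos{\left(3 \right)}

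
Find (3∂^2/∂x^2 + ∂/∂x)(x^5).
5 x^{3} \left(x + 12\right)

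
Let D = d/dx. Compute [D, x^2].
2 x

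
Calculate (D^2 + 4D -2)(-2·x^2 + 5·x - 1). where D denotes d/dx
4 x^{2} - 26 x + 18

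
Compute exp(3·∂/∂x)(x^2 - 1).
x^{2} + 6 x + 8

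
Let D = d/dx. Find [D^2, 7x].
14D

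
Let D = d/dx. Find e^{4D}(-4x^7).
- 4 x^{7} - 112 x^{6} - 1344 x^{5} - 8960 x^{4} - 35840 x^{3} - 86016 x^{2} - 114688 x - 65536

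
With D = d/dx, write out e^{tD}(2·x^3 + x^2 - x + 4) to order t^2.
t^{2} \left(6 x + 1\right) + t \left(6 x^{2} + 2 x - 1\right) + 2 x^{3} + x^{2} - x + 4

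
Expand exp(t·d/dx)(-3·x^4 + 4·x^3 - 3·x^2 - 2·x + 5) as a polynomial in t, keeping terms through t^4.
- 3 t^{4} - t^{3} \left(12 x - 4\right) - t^{2} \left(18 x^{2} - 12 x + 3\right) - 2 t \left(6 x^{3} - 6 x^{2} + 3 x + 1\right) - 3 x^{4} + 4 x^{3} - 3 x^{2} - 2 x + 5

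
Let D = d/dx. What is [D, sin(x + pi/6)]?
\cos{\left(x + \frac{\pi}{6} \right)}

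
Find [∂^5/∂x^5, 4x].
20\frac{d^{4}}{dx^{4}}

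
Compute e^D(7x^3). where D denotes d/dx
7 x^{3} + 21 x^{2} + 21 x + 7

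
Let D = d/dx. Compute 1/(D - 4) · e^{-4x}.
- \frac{e^{- 4 x}}{8}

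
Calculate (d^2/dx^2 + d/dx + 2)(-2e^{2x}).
- 16 e^{2 x}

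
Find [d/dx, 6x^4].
24 x^{3}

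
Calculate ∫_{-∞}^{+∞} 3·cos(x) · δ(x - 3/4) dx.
3 \cos{\left(\frac{3}{4} \right)}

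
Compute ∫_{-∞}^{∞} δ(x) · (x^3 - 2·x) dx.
0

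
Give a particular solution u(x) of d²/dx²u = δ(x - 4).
\frac{|x - 4|}{2}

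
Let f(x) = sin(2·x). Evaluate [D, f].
2 \cos{\left(2 x \right)}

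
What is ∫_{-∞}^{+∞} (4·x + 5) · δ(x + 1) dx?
1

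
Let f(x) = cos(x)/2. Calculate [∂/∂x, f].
- \frac{\sin{\left(x \right)}}{2}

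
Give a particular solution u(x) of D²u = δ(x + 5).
\frac{|x + 5|}{2}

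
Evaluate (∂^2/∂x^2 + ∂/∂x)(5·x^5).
25 x^{3} \left(x + 4\right)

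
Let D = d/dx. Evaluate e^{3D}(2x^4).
2 x^{4} + 24 x^{3} + 108 x^{2} + 216 x + 162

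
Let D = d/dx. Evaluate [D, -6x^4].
- 24 x^{3}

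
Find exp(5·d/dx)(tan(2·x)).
\tan{\left(2 x + 10 \right)}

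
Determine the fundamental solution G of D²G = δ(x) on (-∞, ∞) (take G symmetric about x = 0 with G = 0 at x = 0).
\frac{|x|}{2}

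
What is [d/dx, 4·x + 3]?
4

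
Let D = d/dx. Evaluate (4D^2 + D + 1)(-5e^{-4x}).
- 305 e^{- 4 x}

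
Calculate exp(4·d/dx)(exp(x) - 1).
e^{x + 4} - 1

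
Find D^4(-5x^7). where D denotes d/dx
- 4200 x^{3}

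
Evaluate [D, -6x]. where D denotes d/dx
-6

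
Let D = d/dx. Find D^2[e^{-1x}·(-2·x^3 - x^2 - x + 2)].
\left(- 2 x^{3} + 11 x^{2} - 9 x + 2\right) e^{- x}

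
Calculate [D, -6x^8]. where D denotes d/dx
- 48 x^{7}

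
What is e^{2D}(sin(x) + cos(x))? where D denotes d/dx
\sqrt{2} \sin{\left(x + \frac{\pi}{4} + 2 \right)}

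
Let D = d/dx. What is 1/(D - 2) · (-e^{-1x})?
\frac{e^{- x}}{3}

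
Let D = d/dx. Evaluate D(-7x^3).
- 21 x^{2}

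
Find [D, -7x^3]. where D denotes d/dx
- 21 x^{2}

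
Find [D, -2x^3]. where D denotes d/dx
- 6 x^{2}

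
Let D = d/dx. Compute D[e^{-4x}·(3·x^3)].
x^{2} \left(9 - 12 x\right) e^{- 4 x}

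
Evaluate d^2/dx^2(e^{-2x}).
4 e^{- 2 x}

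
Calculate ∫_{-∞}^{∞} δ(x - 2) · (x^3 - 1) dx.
7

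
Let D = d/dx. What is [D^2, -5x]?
-10D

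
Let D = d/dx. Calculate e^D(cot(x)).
\cot{\left(x + 1 \right)}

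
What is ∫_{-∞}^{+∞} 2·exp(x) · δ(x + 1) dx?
\frac{2}{e}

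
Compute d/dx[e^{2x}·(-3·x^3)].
x^{2} \left(- 6 x - 9\right) e^{2 x}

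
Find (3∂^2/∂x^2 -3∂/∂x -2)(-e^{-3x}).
- 34 e^{- 3 x}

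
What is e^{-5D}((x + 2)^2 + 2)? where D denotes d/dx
x^{2} - 6 x + 11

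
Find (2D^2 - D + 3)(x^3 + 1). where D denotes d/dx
3 x^{3} - 3 x^{2} + 12 x + 3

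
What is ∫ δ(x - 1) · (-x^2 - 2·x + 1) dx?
-2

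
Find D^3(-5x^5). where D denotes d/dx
- 300 x^{2}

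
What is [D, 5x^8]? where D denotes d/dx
40 x^{7}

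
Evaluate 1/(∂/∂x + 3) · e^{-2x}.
e^{- 2 x}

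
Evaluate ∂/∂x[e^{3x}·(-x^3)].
3 x^{2} \left(- x - 1\right) e^{3 x}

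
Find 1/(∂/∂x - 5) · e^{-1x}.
- \frac{e^{- x}}{6}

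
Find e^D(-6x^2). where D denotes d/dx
- 6 x^{2} - 12 x - 6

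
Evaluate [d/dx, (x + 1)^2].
2 x + 2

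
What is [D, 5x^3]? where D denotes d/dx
15 x^{2}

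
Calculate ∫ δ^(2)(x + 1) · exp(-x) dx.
e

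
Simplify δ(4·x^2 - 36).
\frac{\delta(x - 3) + \delta(x + 3)}{24}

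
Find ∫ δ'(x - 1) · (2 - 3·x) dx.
3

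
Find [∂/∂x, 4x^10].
40 x^{9}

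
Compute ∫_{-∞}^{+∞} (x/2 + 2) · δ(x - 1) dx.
\frac{5}{2}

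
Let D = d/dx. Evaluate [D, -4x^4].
- 16 x^{3}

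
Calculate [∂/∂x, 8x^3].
24 x^{2}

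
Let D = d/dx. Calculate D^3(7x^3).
42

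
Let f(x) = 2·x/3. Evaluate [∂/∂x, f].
\frac{2}{3}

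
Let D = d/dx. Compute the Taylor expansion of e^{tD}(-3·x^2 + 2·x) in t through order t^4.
- 3 t^{2} - 2 t \left(3 x - 1\right) - 3 x^{2} + 2 x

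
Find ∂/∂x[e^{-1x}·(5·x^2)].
5 x \left(2 - x\right) e^{- x}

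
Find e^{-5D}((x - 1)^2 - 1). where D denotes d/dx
x^{2} - 12 x + 35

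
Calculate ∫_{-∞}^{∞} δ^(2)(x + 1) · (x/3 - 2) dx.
0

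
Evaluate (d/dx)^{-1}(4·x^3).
x^{4}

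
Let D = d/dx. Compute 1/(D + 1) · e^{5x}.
\frac{e^{5 x}}{6}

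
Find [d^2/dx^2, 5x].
10\frac{d}{dx}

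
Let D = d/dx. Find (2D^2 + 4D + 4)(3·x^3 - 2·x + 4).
12 x^{3} + 36 x^{2} + 28 x + 8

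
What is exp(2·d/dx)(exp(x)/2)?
\frac{e^{x + 2}}{2}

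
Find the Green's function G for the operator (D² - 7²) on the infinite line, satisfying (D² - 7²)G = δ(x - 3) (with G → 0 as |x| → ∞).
-\frac{e^{-7|x - 3|}}{14}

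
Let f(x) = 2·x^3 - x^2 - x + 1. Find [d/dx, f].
6 x^{2} - 2 x - 1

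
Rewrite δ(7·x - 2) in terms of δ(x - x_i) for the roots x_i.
\frac{\delta(x - 2/7)}{7}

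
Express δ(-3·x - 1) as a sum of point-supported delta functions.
\frac{\delta(x + 1/3)}{3}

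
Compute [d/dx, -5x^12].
- 60 x^{11}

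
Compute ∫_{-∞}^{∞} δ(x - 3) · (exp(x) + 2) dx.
2 + e^{3}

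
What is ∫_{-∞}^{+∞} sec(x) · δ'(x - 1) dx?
- \tan{\left(1 \right)} \sec{\left(1 \right)}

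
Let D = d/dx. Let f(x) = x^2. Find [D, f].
2 x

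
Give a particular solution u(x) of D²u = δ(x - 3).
\frac{|x - 3|}{2}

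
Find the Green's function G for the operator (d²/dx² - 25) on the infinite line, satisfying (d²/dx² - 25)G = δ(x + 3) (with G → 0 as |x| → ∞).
-\frac{e^{-5|x + 3|}}{10}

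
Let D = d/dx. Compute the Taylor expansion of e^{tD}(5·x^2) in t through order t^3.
5 t^{2} + 10 t x + 5 x^{2}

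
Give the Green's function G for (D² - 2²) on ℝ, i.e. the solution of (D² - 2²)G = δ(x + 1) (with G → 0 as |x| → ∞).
-\frac{e^{-2|x + 1|}}{4}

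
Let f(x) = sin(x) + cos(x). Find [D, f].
- \sin{\left(x \right)} + \cos{\left(x \right)}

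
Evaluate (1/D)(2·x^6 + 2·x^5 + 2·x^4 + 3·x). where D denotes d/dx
\frac{2 x^{7}}{7} + \frac{x^{6}}{3} + \frac{2 x^{5}}{5} + \frac{3 x^{2}}{2}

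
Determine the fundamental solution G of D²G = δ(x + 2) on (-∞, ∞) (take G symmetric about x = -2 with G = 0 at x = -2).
\frac{|x + 2|}{2}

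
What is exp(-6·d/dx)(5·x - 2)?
5 x - 32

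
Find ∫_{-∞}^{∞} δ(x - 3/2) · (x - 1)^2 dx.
\frac{1}{4}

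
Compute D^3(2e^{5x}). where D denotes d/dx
250 e^{5 x}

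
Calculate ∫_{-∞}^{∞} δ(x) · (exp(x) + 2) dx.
3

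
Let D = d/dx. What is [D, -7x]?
-7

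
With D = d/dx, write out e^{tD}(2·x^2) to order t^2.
2 t^{2} + 4 t x + 2 x^{2}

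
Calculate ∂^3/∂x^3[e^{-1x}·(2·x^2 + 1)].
\left(- 2 x^{2} + 12 x - 13\right) e^{- x}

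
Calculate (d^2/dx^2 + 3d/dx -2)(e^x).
2 e^{x}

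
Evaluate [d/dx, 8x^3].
24 x^{2}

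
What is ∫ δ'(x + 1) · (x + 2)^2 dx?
-2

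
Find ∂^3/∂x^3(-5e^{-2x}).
40 e^{- 2 x}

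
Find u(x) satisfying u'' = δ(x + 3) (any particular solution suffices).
\frac{|x + 3|}{2}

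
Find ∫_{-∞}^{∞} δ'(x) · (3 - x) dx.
1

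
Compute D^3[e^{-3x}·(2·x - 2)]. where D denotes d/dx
54 \left(2 - x\right) e^{- 3 x}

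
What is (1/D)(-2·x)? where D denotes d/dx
- x^{2}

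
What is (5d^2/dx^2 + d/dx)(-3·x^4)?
12 x^{2} \left(- x - 15\right)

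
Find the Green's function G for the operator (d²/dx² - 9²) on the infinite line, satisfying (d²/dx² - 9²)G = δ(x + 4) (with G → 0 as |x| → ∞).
-\frac{e^{-9|x + 4|}}{18}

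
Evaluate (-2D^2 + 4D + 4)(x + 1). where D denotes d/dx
4 x + 8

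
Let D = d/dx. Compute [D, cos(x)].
- \sin{\left(x \right)}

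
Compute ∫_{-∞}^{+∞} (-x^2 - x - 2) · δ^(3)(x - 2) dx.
0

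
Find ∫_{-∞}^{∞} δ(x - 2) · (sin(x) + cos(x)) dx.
\cos{\left(2 \right)} + \sin{\left(2 \right)}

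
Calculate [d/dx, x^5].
5 x^{4}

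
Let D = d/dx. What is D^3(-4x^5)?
- 240 x^{2}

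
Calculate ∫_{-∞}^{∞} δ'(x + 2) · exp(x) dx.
- \frac{1}{e^{2}}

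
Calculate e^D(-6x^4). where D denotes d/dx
- 6 x^{4} - 24 x^{3} - 36 x^{2} - 24 x - 6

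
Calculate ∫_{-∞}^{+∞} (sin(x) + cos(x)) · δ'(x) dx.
-1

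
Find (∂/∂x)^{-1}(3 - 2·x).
- x^{2} + 3 x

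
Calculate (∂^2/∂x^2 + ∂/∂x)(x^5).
5 x^{3} \left(x + 4\right)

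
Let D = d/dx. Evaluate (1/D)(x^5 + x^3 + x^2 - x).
\frac{x^{6}}{6} + \frac{x^{4}}{4} + \frac{x^{3}}{3} - \frac{x^{2}}{2}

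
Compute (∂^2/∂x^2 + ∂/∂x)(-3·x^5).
15 x^{3} \left(- x - 4\right)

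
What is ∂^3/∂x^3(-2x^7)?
- 420 x^{4}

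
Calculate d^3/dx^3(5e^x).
5 e^{x}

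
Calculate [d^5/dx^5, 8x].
40\frac{d^{4}}{dx^{4}}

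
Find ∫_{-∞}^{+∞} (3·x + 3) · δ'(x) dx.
-3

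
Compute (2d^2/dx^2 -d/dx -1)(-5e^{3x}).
- 70 e^{3 x}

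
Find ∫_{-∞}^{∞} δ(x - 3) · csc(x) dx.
\csc{\left(3 \right)}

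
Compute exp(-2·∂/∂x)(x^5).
x^{5} - 10 x^{4} + 40 x^{3} - 80 x^{2} + 80 x - 32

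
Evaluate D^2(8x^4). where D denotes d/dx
96 x^{2}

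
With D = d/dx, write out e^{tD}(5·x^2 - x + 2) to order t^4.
5 t^{2} + t \left(10 x - 1\right) + 5 x^{2} - x + 2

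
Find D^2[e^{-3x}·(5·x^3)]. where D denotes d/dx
15 x \left(3 x^{2} - 6 x + 2\right) e^{- 3 x}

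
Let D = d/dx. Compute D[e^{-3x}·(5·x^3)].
15 x^{2} \left(1 - x\right) e^{- 3 x}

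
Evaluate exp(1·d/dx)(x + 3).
x + 4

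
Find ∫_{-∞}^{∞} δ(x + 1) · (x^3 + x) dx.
-2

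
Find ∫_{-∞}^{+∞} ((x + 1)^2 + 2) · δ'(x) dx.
-2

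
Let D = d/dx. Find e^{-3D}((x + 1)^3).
x^{3} - 6 x^{2} + 12 x - 8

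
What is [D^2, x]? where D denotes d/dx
2D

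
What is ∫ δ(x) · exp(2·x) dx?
1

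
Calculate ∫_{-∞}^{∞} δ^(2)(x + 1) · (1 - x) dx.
0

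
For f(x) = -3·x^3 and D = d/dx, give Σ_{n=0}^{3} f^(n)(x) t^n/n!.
- 3 t^{3} - 9 t^{2} x - 9 t x^{2} - 3 x^{3}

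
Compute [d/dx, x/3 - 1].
\frac{1}{3}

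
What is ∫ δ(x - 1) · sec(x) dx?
\sec{\left(1 \right)}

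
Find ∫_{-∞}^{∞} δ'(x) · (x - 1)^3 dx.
-3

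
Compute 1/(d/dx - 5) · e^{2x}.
- \frac{e^{2 x}}{3}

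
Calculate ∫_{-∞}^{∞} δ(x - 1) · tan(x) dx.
\tan{\left(1 \right)}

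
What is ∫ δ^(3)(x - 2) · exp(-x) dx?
e^{-2}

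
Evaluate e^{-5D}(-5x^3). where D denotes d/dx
- 5 x^{3} + 75 x^{2} - 375 x + 625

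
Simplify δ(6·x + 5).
\frac{\delta(x + 5/6)}{6}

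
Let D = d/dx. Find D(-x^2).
- 2 x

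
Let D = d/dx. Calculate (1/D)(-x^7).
- \frac{x^{8}}{8}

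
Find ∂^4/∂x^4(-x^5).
- 120 x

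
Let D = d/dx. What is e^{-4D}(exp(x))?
e^{x - 4}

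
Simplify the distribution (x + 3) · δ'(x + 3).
-\delta(x + 3)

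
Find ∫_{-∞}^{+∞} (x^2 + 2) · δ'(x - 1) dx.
-2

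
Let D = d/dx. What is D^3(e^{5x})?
125 e^{5 x}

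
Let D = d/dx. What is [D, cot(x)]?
- \frac{1}{\sin^{2}{\left(x \right)}}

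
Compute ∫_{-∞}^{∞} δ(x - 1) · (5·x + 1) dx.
6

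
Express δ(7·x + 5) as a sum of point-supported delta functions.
\frac{\delta(x + 5/7)}{7}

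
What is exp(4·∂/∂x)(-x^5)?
- x^{5} - 20 x^{4} - 160 x^{3} - 640 x^{2} - 1280 x - 1024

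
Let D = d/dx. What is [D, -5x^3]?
- 15 x^{2}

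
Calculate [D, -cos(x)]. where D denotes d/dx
\sin{\left(x \right)}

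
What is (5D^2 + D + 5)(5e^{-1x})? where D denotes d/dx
45 e^{- x}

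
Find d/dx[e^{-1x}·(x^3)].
x^{2} \left(3 - x\right) e^{- x}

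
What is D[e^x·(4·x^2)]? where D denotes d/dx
4 x \left(x + 2\right) e^{x}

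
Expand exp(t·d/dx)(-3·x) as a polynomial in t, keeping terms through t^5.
- 3 t - 3 x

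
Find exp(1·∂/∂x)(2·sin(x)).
2 \sin{\left(x + 1 \right)}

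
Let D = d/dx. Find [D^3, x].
3D^{2}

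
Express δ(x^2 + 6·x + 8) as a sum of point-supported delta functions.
\frac{\delta(x + 4) + \delta(x + 2)}{2}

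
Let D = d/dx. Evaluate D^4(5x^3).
0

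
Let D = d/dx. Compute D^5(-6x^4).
0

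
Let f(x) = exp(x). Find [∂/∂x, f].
e^{x}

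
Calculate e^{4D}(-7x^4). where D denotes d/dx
- 7 x^{4} - 112 x^{3} - 672 x^{2} - 1792 x - 1792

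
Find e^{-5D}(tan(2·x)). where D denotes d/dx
\tan{\left(2 x - 10 \right)}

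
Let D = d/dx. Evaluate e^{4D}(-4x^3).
- 4 x^{3} - 48 x^{2} - 192 x - 256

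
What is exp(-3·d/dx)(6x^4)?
6 x^{4} - 72 x^{3} + 324 x^{2} - 648 x + 486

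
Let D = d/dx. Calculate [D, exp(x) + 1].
e^{x}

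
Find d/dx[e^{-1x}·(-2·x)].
2 \left(x - 1\right) e^{- x}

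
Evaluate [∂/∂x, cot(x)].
- \frac{1}{\sin^{2}{\left(x \right)}}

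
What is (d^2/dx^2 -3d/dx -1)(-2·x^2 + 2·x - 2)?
2 x^{2} + 10 x - 8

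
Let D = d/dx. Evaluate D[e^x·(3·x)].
3 \left(x + 1\right) e^{x}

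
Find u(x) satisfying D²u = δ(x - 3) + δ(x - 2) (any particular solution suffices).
\frac{|x - 3|}{2} + \frac{|x - 2|}{2}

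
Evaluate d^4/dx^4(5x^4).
120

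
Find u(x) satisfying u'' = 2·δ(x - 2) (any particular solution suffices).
|x - 2|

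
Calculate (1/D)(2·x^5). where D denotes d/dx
\frac{x^{6}}{3}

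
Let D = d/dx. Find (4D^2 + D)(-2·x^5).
10 x^{3} \left(- x - 16\right)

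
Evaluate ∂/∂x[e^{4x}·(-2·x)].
\left(- 8 x - 2\right) e^{4 x}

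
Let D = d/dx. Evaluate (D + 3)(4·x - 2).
12 x - 2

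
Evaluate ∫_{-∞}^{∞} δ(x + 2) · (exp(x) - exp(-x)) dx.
- 2 \sinh{\left(2 \right)}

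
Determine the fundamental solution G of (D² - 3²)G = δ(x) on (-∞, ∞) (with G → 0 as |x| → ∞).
-\frac{e^{-3|x|}}{6}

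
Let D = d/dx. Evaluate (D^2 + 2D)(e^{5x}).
35 e^{5 x}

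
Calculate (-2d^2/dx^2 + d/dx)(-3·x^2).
12 - 6 x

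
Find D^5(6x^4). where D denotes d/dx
0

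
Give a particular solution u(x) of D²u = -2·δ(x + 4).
-|x + 4|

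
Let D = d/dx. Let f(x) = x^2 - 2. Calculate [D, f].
2 x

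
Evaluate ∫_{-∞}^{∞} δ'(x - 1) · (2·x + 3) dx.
-2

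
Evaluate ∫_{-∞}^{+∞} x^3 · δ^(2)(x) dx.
0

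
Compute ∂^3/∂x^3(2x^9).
1008 x^{6}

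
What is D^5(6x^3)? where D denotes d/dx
0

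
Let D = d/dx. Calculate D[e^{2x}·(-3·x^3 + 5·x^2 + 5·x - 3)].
\left(- 6 x^{3} + x^{2} + 20 x - 1\right) e^{2 x}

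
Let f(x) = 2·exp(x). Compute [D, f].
2 e^{x}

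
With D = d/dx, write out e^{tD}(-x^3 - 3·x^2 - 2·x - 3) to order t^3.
- t^{3} - 3 t^{2} \left(x + 1\right) - t \left(3 x^{2} + 6 x + 2\right) - x^{3} - 3 x^{2} - 2 x - 3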